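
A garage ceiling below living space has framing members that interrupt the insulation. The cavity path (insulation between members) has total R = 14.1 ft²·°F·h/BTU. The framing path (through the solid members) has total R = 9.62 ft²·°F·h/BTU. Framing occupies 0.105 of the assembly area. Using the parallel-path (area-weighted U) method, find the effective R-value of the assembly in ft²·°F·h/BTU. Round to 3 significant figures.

13.4 ft²·°F·h/BTU

U_eff = 0.895/14.1 + 0.105/9.62 = 0.06348 + 0.01091 = 0.07439
R_eff = 1/U_eff = 13.44 ft²·°F·h/BTU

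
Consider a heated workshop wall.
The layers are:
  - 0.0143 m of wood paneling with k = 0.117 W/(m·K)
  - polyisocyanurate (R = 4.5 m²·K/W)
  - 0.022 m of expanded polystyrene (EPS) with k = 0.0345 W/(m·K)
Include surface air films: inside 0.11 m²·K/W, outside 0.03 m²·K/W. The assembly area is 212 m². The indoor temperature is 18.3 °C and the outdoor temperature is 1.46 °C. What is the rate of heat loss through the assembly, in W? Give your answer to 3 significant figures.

0.0143/0.117 = 0.1222
0.022/0.0345 = 0.6377
R_total = 0.11 + 0.1222 + 4.5 + 0.6377 + 0.03 = 5.4 m²·K/W
Q = A·ΔT/R = 212 × (18.3 − 1.46) / 5.4 = 661.1 W

661 W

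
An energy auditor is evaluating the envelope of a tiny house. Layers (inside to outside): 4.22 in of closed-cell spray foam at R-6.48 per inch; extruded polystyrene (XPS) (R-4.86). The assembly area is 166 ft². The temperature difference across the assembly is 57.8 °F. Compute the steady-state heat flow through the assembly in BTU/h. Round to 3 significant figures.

298 BTU/h

4.22 × 6.48 = 27.35
R_total = 27.35 + 4.86 = 32.21 ft²·°F·h/BTU
Q = A·ΔT/R = 166 × 57.8 / 32.21 = 297.9 BTU/h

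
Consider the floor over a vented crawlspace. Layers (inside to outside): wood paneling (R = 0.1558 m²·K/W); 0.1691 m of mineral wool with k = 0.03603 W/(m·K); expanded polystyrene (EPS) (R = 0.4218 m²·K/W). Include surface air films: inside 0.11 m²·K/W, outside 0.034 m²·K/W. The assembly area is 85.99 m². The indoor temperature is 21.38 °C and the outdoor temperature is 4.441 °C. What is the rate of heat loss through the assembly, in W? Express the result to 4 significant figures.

269.0 W

0.1691/0.03603 = 4.6933
R_total = 0.11 + 0.1558 + 4.6933 + 0.4218 + 0.034 = 5.4149 m²·K/W
Q = A·ΔT/R = 85.99 × (21.38 − 4.441) / 5.4149 = 269 W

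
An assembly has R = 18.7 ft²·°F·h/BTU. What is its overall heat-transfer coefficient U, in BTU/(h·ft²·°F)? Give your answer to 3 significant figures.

0.0535 BTU/(h·ft²·°F)

U = 1/R = 1/18.7 = 0.05348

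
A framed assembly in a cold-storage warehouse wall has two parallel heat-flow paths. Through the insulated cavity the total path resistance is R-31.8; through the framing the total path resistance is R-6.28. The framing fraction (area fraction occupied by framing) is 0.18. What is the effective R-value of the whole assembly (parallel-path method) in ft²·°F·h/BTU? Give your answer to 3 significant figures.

U_eff = 0.82/31.8 + 0.18/6.28 = 0.02579 + 0.02866 = 0.05445
R_eff = 1/U_eff = 18.37 ft²·°F·h/BTU

18.4 ft²·°F·h/BTU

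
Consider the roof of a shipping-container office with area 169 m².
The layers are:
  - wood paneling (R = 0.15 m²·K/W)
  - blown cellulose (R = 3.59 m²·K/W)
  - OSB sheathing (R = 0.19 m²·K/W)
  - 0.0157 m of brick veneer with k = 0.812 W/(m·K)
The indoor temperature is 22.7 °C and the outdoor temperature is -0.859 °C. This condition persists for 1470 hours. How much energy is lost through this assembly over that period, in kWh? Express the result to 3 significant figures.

0.0157/0.812 = 0.01933
R_total = 0.15 + 3.59 + 0.19 + 0.01933 = 3.949 m²·K/W
Q = 169 × (22.7 − (-0.859)) / 3.949 = 1008 W
E = 1008 W × 1470 h / 1000 = 1482 kWh

1480 kWh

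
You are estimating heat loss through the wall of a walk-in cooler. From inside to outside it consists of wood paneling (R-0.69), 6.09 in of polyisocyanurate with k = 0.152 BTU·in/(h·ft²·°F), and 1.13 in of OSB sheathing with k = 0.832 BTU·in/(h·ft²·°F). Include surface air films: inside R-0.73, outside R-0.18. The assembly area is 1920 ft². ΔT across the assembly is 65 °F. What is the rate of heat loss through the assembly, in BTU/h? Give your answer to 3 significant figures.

2900 BTU/h

6.09/0.152 = 40.07
1.13/0.832 = 1.358
R_total = 0.73 + 0.69 + 40.07 + 1.358 + 0.18 = 43.02 ft²·°F·h/BTU
Q = A·ΔT/R = 1920 × 65 / 43.02 = 2901 BTU/h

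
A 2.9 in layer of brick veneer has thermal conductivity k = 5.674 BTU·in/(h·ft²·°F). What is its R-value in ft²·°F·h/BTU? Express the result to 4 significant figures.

R = L/k = 2.9/5.674 = 0.5111 ft²·°F·h/BTU

0.5111 ft²·°F·h/BTU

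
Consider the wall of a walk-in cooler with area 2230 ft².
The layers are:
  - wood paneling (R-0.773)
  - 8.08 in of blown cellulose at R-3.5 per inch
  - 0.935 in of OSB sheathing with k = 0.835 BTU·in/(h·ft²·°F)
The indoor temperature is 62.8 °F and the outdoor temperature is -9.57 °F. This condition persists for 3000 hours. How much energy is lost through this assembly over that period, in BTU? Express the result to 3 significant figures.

16000000 BTU

8.08 × 3.5 = 28.28
0.935/0.835 = 1.12
R_total = 0.773 + 28.28 + 1.12 = 30.17 ft²·°F·h/BTU
Q = 2230 × (62.8 − (-9.57)) / 30.17 = 5349 BTU/h
E = 5349 × 3000 = 16050000 BTU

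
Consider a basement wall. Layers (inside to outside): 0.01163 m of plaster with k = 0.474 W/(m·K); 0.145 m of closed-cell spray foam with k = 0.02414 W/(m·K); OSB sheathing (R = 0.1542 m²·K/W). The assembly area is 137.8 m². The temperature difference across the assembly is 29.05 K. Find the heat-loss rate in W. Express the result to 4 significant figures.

647.2 W

0.01163/0.474 = 0.024536
0.145/0.02414 = 6.0066
R_total = 0.024536 + 6.0066 + 0.1542 = 6.1854 m²·K/W
Q = A·ΔT/R = 137.8 × 29.05 / 6.1854 = 647.19 W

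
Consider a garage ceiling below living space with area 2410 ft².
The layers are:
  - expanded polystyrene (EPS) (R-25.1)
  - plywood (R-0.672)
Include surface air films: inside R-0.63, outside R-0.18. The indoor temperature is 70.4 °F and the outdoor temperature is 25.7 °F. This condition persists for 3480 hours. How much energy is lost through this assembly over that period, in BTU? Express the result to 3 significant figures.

R_total = 0.63 + 25.1 + 0.672 + 0.18 = 26.58 ft²·°F·h/BTU
Q = 2410 × (70.4 − 25.7) / 26.58 = 4053 BTU/h
E = 4053 × 3480 = 14100000 BTU

14100000 BTU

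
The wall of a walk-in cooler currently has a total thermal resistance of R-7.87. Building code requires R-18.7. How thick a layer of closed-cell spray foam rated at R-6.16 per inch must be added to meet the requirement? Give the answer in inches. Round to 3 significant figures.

ΔR = 18.7 − 7.87 = 10.83 ft²·°F·h/BTU
L = ΔR / (R/in) = 10.83/6.16 = 1.758 in

1.76 in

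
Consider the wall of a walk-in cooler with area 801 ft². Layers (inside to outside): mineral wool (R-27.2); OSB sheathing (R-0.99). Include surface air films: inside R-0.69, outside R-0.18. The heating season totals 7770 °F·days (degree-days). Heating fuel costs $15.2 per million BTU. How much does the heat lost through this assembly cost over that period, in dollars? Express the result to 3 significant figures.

R_total = 0.69 + 27.2 + 0.99 + 0.18 = 29.06 ft²·°F·h/BTU
E = A × HDD × 24 / R = 801 × 7770 × 24 / 29.06 = 5140000 BTU
Cost = 5140000/10⁶ × 15.2 = $78.13

78.1 dollars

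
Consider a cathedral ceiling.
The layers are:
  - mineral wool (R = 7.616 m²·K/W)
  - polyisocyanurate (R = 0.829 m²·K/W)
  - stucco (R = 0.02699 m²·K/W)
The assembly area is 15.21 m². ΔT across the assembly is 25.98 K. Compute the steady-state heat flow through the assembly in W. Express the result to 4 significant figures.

46.64 W

R_total = 7.616 + 0.829 + 0.02699 = 8.472 m²·K/W
Q = A·ΔT/R = 15.21 × 25.98 / 8.472 = 46.643 W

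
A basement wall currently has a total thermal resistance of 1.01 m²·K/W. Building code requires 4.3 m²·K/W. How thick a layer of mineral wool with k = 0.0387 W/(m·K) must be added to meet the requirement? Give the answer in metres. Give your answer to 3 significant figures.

ΔR = 4.3 − 1.01 = 3.29 m²·K/W
L = ΔR × k = 3.29 × 0.0387 = 0.1273 m

0.127 m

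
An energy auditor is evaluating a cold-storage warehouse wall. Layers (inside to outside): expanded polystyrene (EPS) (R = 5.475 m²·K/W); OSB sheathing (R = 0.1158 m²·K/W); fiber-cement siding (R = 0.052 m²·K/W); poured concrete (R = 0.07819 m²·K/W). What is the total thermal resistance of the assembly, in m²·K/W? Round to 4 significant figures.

5.721 m²·K/W

R_total = 5.475 + 0.1158 + 0.052 + 0.07819 = 5.721 m²·K/W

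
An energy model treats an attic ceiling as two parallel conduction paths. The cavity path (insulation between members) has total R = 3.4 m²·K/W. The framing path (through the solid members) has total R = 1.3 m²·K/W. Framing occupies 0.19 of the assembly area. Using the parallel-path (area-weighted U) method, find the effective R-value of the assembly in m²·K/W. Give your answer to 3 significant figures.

U_eff = 0.81/3.4 + 0.19/1.3 = 0.2382 + 0.1462 = 0.3844
R_eff = 1/U_eff = 2.602 m²·K/W

2.60 m²·K/W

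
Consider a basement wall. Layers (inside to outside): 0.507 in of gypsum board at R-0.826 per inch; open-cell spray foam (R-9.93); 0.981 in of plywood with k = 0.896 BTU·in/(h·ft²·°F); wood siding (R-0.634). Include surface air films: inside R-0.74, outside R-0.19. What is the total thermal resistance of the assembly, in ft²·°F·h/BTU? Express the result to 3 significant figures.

13.0 ft²·°F·h/BTU

0.507 × 0.826 = 0.4188
0.981/0.896 = 1.095
R_total = 0.74 + 0.4188 + 9.93 + 1.095 + 0.634 + 0.19 = 13.01 ft²·°F·h/BTU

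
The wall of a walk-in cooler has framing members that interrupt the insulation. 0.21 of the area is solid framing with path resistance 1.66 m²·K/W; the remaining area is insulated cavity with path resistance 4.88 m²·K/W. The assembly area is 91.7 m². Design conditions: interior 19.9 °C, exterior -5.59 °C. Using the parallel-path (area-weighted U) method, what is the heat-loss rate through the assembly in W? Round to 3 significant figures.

674 W

U_eff = 0.79/4.88 + 0.21/1.66 = 0.1619 + 0.1265 = 0.2884
R_eff = 1/U_eff = 3.468 m²·K/W
Q = 91.7 × (19.9 − (-5.59)) / 3.468 = 674.1 W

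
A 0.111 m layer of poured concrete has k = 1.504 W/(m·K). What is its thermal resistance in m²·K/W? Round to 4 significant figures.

R = L/k = 0.111/1.504 = 0.073803 m²·K/W

0.07380 m²·K/W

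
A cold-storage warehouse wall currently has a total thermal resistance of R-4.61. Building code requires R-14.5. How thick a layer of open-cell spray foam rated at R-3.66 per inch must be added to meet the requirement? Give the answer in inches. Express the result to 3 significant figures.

ΔR = 14.5 − 4.61 = 9.89 ft²·°F·h/BTU
L = ΔR / (R/in) = 9.89/3.66 = 2.702 in

2.70 in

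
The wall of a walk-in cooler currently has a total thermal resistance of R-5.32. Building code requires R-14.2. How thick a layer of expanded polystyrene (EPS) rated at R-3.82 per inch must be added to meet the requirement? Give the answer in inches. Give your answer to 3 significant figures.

ΔR = 14.2 − 5.32 = 8.88 ft²·°F·h/BTU
L = ΔR / (R/in) = 8.88/3.82 = 2.325 in

2.32 in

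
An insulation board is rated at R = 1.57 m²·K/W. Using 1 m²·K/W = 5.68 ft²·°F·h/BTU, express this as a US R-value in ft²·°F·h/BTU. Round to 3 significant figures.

R_US = 1.57 × 5.68 = 8.918

8.92 ft²·°F·h/BTU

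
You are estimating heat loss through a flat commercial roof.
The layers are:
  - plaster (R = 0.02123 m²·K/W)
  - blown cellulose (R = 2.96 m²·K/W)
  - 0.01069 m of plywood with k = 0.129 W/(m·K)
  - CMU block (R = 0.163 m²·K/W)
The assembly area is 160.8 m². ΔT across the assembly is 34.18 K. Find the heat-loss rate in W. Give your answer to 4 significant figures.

1703 W

0.01069/0.129 = 0.082868
R_total = 0.02123 + 2.96 + 0.082868 + 0.163 = 3.2271 m²·K/W
Q = A·ΔT/R = 160.8 × 34.18 / 3.2271 = 1703.1 W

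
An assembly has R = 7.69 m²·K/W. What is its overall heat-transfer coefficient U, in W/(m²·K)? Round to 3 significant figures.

U = 1/R = 1/7.69 = 0.13

0.130 W/(m²·K)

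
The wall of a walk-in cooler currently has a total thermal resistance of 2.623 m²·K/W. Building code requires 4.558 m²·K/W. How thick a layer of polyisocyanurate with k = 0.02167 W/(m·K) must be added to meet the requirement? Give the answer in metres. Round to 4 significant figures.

0.04193 m

ΔR = 4.558 − 2.623 = 1.935 m²·K/W
L = ΔR × k = 1.935 × 0.02167 = 0.041931 m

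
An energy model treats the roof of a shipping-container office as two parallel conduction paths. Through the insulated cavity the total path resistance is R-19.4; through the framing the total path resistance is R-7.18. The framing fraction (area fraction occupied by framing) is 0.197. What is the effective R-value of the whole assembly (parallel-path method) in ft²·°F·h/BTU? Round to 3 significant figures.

U_eff = 0.803/19.4 + 0.197/7.18 = 0.04139 + 0.02744 = 0.06883
R_eff = 1/U_eff = 14.53 ft²·°F·h/BTU

14.5 ft²·°F·h/BTU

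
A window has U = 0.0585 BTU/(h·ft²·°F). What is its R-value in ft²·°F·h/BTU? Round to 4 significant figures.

R = 1/U = 1/0.0585 = 17.094

17.09 ft²·°F·h/BTU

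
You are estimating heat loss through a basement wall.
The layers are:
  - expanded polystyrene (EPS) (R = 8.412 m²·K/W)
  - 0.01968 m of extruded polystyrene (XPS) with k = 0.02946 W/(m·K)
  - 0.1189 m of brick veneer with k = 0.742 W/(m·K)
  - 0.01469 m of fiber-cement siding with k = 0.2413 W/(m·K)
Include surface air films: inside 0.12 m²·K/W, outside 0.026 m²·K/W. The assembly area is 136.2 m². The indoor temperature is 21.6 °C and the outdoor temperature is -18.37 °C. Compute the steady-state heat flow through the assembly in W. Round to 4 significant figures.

0.01968/0.02946 = 0.66802
0.1189/0.742 = 0.16024
0.01469/0.2413 = 0.060879
R_total = 0.12 + 8.412 + 0.66802 + 0.16024 + 0.060879 + 0.026 = 9.4471 m²·K/W
Q = A·ΔT/R = 136.2 × (21.6 − (-18.37)) / 9.4471 = 576.25 W

576.2 W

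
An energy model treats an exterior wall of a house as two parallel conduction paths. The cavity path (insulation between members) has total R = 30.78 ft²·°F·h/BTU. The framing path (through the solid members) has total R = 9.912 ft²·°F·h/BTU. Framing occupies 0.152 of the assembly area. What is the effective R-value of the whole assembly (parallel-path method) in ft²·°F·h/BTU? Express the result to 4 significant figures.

U_eff = 0.848/30.78 + 0.152/9.912 = 0.02755 + 0.015335 = 0.042885
R_eff = 1/U_eff = 23.318 ft²·°F·h/BTU

23.32 ft²·°F·h/BTU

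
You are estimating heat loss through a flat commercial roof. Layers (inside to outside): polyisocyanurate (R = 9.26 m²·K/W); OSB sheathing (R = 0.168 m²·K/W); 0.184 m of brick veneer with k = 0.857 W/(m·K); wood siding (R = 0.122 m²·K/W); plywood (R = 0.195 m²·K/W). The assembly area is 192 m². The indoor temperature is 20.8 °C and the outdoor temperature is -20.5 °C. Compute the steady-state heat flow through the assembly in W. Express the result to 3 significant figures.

796 W

0.184/0.857 = 0.2147
R_total = 9.26 + 0.168 + 0.2147 + 0.122 + 0.195 = 9.96 m²·K/W
Q = A·ΔT/R = 192 × (20.8 − (-20.5)) / 9.96 = 796.2 W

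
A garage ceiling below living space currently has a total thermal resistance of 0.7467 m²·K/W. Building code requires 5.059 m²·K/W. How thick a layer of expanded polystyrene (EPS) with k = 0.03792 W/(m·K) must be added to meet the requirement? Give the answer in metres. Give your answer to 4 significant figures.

0.1635 m

ΔR = 5.059 − 0.7467 = 4.3123 m²·K/W
L = ΔR × k = 4.3123 × 0.03792 = 0.16352 m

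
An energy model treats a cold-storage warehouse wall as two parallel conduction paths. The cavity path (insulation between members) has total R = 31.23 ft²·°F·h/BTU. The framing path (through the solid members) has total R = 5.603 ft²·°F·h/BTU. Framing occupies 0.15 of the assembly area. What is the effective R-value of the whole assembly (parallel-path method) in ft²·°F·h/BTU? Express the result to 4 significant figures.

U_eff = 0.85/31.23 + 0.15/5.603 = 0.027217 + 0.026771 = 0.053989
R_eff = 1/U_eff = 18.522 ft²·°F·h/BTU

18.52 ft²·°F·h/BTU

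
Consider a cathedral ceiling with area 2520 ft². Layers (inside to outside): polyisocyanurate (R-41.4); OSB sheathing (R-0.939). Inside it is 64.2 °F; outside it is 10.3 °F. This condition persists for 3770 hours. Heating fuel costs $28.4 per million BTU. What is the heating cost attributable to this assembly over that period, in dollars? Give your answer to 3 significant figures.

343 dollars

R_total = 41.4 + 0.939 = 42.34 ft²·°F·h/BTU
Q = 2520 × (64.2 − 10.3) / 42.34 = 3208 BTU/h
E = 3208 × 3770 = 12090000 BTU
Cost = 12090000/10⁶ × 28.4 = $343.5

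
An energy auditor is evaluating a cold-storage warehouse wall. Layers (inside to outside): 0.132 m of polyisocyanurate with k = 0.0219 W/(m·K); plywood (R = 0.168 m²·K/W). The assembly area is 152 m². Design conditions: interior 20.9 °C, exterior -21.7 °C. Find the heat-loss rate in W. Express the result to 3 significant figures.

0.132/0.0219 = 6.027
R_total = 6.027 + 0.168 = 6.195 m²·K/W
Q = A·ΔT/R = 152 × (20.9 − (-21.7)) / 6.195 = 1045 W

1050 W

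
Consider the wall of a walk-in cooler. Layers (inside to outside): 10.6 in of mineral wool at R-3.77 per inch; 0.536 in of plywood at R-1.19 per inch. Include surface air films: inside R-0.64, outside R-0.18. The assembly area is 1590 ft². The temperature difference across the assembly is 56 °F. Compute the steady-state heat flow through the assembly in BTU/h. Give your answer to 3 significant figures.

10.6 × 3.77 = 39.96
0.536 × 1.19 = 0.6378
R_total = 0.64 + 39.96 + 0.6378 + 0.18 = 41.42 ft²·°F·h/BTU
Q = A·ΔT/R = 1590 × 56 / 41.42 = 2150 BTU/h

2150 BTU/h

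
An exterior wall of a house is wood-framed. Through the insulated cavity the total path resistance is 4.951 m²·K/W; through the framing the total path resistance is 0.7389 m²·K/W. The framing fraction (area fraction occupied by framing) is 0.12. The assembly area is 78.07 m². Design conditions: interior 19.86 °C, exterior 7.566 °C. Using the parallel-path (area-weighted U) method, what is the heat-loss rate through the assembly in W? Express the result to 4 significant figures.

326.5 W

U_eff = 0.88/4.951 + 0.12/0.7389 = 0.17774 + 0.1624 = 0.34015
R_eff = 1/U_eff = 2.9399 m²·K/W
Q = 78.07 × (19.86 − 7.566) / 2.9399 = 326.47 W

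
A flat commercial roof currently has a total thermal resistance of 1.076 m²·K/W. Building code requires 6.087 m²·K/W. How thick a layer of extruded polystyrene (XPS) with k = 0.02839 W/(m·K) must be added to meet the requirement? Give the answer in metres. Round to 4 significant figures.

ΔR = 6.087 − 1.076 = 5.011 m²·K/W
L = ΔR × k = 5.011 × 0.02839 = 0.14226 m

0.1423 m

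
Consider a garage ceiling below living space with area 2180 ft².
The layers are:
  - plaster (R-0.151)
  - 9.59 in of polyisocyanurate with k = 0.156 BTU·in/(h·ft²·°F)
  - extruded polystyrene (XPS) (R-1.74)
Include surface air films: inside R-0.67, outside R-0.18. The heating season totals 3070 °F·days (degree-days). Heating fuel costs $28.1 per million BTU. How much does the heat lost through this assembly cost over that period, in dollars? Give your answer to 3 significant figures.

70.3 dollars

9.59/0.156 = 61.47
R_total = 0.67 + 0.151 + 61.47 + 1.74 + 0.18 = 64.22 ft²·°F·h/BTU
E = A × HDD × 24 / R = 2180 × 3070 × 24 / 64.22 = 2501000 BTU
Cost = 2501000/10⁶ × 28.1 = $70.29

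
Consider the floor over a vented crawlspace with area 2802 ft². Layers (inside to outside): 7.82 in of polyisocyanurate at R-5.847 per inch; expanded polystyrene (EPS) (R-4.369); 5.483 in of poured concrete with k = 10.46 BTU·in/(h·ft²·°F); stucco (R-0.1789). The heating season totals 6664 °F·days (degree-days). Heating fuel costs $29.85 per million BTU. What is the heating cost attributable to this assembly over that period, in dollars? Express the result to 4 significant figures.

263.3 dollars

7.82 × 5.847 = 45.724
5.483/10.46 = 0.52419
R_total = 45.724 + 4.369 + 0.52419 + 0.1789 = 50.796 ft²·°F·h/BTU
E = A × HDD × 24 / R = 2802 × 6664 × 24 / 50.796 = 8822400 BTU
Cost = 8822400/10⁶ × 29.85 = $263.35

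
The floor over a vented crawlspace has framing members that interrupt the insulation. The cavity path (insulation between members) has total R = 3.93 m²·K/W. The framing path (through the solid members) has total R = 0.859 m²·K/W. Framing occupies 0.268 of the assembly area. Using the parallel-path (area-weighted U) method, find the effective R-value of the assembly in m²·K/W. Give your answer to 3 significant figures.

2.01 m²·K/W

U_eff = 0.732/3.93 + 0.268/0.859 = 0.1863 + 0.312 = 0.4983
R_eff = 1/U_eff = 2.007 m²·K/W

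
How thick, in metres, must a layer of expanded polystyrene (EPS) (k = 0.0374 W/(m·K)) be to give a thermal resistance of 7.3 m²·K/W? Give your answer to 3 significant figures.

L = R·k = 7.3 × 0.0374 = 0.273 m

0.273 m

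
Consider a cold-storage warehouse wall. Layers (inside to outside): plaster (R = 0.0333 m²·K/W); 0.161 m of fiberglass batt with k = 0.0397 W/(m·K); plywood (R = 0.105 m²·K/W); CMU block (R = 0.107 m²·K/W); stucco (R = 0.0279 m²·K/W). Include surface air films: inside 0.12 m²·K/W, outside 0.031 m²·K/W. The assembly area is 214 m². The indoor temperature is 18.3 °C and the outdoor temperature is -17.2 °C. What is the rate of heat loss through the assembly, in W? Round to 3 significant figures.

0.161/0.0397 = 4.055
R_total = 0.12 + 0.0333 + 4.055 + 0.105 + 0.107 + 0.0279 + 0.031 = 4.48 m²·K/W
Q = A·ΔT/R = 214 × (18.3 − (-17.2)) / 4.48 = 1696 W

1700 W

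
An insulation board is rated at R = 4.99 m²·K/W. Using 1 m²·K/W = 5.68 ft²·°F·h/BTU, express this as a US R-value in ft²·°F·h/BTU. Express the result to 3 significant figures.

R_US = 4.99 × 5.68 = 28.34

28.3 ft²·°F·h/BTU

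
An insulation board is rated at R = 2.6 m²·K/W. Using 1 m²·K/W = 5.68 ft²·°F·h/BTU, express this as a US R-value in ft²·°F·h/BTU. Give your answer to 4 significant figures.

R_US = 2.6 × 5.68 = 14.768

14.77 ft²·°F·h/BTU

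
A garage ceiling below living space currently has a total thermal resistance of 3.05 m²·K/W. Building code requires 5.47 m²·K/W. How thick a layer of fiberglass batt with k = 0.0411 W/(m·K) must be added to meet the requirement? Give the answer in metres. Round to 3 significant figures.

0.0995 m

ΔR = 5.47 − 3.05 = 2.42 m²·K/W
L = ΔR × k = 2.42 × 0.0411 = 0.09946 m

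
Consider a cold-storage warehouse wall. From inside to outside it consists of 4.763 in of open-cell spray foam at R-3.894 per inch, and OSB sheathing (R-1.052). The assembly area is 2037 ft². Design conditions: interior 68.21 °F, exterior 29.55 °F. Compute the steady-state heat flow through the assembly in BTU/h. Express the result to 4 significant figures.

4.763 × 3.894 = 18.547
R_total = 18.547 + 1.052 = 19.599 ft²·°F·h/BTU
Q = A·ΔT/R = 2037 × (68.21 − 29.55) / 19.599 = 4018.1 BTU/h

4018 BTU/h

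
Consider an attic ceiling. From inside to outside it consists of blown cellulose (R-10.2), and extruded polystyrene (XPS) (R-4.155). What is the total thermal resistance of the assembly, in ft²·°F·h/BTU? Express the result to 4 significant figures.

14.36 ft²·°F·h/BTU

R_total = 10.2 + 4.155 = 14.355 ft²·°F·h/BTU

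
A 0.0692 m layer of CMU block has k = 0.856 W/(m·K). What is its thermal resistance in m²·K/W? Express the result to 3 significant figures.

0.0808 m²·K/W

R = L/k = 0.0692/0.856 = 0.08084 m²·K/W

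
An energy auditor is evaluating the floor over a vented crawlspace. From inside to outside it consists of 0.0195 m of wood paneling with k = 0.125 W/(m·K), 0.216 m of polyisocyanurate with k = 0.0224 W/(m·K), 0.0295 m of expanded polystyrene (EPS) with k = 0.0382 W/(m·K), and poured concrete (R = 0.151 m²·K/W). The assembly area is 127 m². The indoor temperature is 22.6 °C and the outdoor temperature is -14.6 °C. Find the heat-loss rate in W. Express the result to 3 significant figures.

441 W

0.0195/0.125 = 0.156
0.216/0.0224 = 9.643
0.0295/0.0382 = 0.7723
R_total = 0.156 + 9.643 + 0.7723 + 0.151 = 10.72 m²·K/W
Q = A·ΔT/R = 127 × (22.6 − (-14.6)) / 10.72 = 440.6 W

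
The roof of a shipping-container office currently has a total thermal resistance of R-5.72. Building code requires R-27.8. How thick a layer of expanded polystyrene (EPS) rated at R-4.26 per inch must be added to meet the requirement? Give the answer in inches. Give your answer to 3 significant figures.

ΔR = 27.8 − 5.72 = 22.08 ft²·°F·h/BTU
L = ΔR / (R/in) = 22.08/4.26 = 5.183 in

5.18 in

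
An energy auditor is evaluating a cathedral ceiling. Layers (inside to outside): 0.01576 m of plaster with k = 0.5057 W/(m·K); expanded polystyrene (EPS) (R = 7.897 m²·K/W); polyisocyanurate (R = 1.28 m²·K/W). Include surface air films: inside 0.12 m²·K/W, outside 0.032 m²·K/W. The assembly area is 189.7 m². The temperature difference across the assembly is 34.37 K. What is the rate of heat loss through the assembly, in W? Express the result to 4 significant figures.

0.01576/0.5057 = 0.031165
R_total = 0.12 + 0.031165 + 7.897 + 1.28 + 0.032 = 9.3602 m²·K/W
Q = A·ΔT/R = 189.7 × 34.37 / 9.3602 = 696.57 W

696.6 W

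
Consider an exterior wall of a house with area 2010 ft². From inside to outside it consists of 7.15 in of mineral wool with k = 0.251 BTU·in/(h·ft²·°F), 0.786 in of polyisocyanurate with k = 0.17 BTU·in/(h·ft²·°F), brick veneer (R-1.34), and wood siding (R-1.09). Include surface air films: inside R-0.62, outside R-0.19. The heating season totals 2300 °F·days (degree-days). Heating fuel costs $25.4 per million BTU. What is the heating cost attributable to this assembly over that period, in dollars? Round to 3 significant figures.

77.5 dollars

7.15/0.251 = 28.49
0.786/0.17 = 4.624
R_total = 0.62 + 28.49 + 4.624 + 1.34 + 1.09 + 0.19 = 36.35 ft²·°F·h/BTU
E = A × HDD × 24 / R = 2010 × 2300 × 24 / 36.35 = 3052000 BTU
Cost = 3052000/10⁶ × 25.4 = $77.53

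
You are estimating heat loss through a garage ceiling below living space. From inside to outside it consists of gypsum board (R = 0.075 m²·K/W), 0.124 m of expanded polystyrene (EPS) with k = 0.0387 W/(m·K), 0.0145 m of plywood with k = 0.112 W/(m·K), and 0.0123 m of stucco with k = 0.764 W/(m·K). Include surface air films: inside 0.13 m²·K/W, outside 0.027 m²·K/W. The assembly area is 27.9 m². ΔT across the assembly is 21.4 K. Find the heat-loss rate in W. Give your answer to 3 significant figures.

0.124/0.0387 = 3.204
0.0145/0.112 = 0.1295
0.0123/0.764 = 0.0161
R_total = 0.13 + 0.075 + 3.204 + 0.1295 + 0.0161 + 0.027 = 3.582 m²·K/W
Q = A·ΔT/R = 27.9 × 21.4 / 3.582 = 166.7 W

167 W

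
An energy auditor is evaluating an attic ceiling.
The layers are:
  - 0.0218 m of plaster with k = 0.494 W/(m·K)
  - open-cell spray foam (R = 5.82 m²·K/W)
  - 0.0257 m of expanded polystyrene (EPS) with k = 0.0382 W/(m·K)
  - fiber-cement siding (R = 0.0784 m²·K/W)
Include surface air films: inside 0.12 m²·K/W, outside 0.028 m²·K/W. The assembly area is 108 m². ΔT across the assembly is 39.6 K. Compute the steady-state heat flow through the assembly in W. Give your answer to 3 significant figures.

632 W

0.0218/0.494 = 0.04413
0.0257/0.0382 = 0.6728
R_total = 0.12 + 0.04413 + 5.82 + 0.6728 + 0.0784 + 0.028 = 6.763 m²·K/W
Q = A·ΔT/R = 108 × 39.6 / 6.763 = 632.4 W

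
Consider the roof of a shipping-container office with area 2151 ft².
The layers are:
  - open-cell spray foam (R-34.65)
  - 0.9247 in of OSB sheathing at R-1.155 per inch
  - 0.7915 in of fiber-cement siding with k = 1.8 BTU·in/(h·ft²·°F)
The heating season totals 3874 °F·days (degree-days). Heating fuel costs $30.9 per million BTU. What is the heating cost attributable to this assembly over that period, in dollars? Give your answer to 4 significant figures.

170.9 dollars

0.9247 × 1.155 = 1.068
0.7915/1.8 = 0.43972
R_total = 34.65 + 1.068 + 0.43972 = 36.158 ft²·°F·h/BTU
E = A × HDD × 24 / R = 2151 × 3874 × 24 / 36.158 = 5531100 BTU
Cost = 5531100/10⁶ × 30.9 = $170.91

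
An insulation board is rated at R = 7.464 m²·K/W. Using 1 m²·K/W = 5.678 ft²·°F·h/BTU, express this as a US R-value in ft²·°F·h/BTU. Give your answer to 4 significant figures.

R_US = 7.464 × 5.678 = 42.381

42.38 ft²·°F·h/BTU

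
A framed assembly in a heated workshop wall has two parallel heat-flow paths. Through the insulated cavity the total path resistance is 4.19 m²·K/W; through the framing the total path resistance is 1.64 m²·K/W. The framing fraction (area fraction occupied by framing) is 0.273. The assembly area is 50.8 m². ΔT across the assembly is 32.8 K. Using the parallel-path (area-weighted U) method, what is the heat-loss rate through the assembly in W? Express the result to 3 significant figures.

566 W

U_eff = 0.727/4.19 + 0.273/1.64 = 0.1735 + 0.1665 = 0.34
R_eff = 1/U_eff = 2.941 m²·K/W
Q = 50.8 × 32.8 / 2.941 = 566.5 W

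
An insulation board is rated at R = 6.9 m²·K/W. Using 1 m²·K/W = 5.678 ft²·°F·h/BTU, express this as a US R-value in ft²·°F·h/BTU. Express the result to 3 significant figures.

R_US = 6.9 × 5.678 = 39.18

39.2 ft²·°F·h/BTU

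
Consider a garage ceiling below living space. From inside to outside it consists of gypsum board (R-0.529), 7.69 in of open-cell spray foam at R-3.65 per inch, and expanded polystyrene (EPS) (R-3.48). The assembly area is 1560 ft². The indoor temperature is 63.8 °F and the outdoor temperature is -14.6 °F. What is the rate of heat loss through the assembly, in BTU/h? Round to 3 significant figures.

7.69 × 3.65 = 28.07
R_total = 0.529 + 28.07 + 3.48 = 32.08 ft²·°F·h/BTU
Q = A·ΔT/R = 1560 × (63.8 − (-14.6)) / 32.08 = 3813 BTU/h

3810 BTU/h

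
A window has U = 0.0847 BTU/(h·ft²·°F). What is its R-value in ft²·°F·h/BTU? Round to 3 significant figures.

R = 1/U = 1/0.0847 = 11.81

11.8 ft²·°F·h/BTU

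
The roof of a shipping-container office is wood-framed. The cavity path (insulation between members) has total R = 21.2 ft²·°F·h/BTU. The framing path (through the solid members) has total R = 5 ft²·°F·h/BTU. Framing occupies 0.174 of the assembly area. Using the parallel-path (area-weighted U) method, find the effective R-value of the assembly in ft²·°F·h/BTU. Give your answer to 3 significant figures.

13.6 ft²·°F·h/BTU

U_eff = 0.826/21.2 + 0.174/5 = 0.03896 + 0.0348 = 0.07376
R_eff = 1/U_eff = 13.56 ft²·°F·h/BTU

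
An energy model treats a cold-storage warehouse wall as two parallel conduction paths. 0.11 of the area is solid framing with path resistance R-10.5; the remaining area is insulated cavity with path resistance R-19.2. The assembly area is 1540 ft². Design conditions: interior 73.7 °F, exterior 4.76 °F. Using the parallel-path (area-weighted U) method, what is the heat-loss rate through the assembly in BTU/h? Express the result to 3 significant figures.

6030 BTU/h

U_eff = 0.89/19.2 + 0.11/10.5 = 0.04635 + 0.01048 = 0.05683
R_eff = 1/U_eff = 17.6 ft²·°F·h/BTU
Q = 1540 × (73.7 − 4.76) / 17.6 = 6034 BTU/h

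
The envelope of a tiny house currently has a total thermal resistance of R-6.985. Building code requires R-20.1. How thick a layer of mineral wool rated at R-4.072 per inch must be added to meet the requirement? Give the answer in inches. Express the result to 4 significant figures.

ΔR = 20.1 − 6.985 = 13.115 ft²·°F·h/BTU
L = ΔR / (R/in) = 13.115/4.072 = 3.2208 in

3.221 in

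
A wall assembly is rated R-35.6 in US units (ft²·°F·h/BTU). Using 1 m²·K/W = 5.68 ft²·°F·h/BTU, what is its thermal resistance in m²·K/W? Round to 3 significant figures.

6.27 m²·K/W

R_SI = 35.6/5.68 = 6.268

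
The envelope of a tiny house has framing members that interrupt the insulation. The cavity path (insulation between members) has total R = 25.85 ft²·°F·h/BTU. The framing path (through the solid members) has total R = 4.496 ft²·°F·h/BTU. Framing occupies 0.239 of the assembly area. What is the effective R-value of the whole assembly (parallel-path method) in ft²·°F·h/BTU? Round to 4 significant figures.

U_eff = 0.761/25.85 + 0.239/4.496 = 0.029439 + 0.053158 = 0.082597
R_eff = 1/U_eff = 12.107 ft²·°F·h/BTU

12.11 ft²·°F·h/BTU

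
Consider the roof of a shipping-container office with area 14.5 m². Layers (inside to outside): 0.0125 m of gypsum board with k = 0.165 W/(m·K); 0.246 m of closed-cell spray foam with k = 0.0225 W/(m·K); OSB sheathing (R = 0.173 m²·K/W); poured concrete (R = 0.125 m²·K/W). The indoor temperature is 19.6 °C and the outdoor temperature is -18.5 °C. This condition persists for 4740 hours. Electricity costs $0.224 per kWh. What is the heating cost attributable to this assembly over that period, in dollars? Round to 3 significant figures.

51.9 dollars

0.0125/0.165 = 0.07576
0.246/0.0225 = 10.93
R_total = 0.07576 + 10.93 + 0.173 + 0.125 = 11.31 m²·K/W
Q = 14.5 × (19.6 − (-18.5)) / 11.31 = 48.86 W
E = 48.86 W × 4740 h / 1000 = 231.6 kWh
Cost = 231.6 × 0.224 = $51.88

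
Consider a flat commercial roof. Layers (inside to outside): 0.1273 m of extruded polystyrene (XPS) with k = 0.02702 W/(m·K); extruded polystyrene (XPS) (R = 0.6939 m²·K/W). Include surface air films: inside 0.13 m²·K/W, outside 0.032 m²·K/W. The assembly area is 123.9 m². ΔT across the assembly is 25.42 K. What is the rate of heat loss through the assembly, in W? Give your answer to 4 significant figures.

0.1273/0.02702 = 4.7113
R_total = 0.13 + 4.7113 + 0.6939 + 0.032 = 5.5672 m²·K/W
Q = A·ΔT/R = 123.9 × 25.42 / 5.5672 = 565.73 W

565.7 W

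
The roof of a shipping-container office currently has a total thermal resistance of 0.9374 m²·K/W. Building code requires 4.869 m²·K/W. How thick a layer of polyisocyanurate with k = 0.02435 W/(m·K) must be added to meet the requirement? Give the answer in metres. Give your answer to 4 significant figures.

0.09573 m

ΔR = 4.869 − 0.9374 = 3.9316 m²·K/W
L = ΔR × k = 3.9316 × 0.02435 = 0.095734 m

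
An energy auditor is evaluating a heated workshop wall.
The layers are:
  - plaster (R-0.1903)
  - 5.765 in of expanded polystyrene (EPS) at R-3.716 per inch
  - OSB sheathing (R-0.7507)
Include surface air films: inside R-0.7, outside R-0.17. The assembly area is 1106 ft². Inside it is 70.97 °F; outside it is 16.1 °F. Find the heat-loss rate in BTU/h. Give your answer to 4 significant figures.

5.765 × 3.716 = 21.423
R_total = 0.7 + 0.1903 + 21.423 + 0.7507 + 0.17 = 23.234 ft²·°F·h/BTU
Q = A·ΔT/R = 1106 × (70.97 − 16.1) / 23.234 = 2612 BTU/h

2612 BTU/h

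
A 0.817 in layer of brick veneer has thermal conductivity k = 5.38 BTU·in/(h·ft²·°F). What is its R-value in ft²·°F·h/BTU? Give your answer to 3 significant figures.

R = L/k = 0.817/5.38 = 0.1519 ft²·°F·h/BTU

0.152 ft²·°F·h/BTU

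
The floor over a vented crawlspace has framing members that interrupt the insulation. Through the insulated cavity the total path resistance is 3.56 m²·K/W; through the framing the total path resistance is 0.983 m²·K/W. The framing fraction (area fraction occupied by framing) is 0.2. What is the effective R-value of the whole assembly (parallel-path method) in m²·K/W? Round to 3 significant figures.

U_eff = 0.8/3.56 + 0.2/0.983 = 0.2247 + 0.2035 = 0.4282
R_eff = 1/U_eff = 2.335 m²·K/W

2.34 m²·K/W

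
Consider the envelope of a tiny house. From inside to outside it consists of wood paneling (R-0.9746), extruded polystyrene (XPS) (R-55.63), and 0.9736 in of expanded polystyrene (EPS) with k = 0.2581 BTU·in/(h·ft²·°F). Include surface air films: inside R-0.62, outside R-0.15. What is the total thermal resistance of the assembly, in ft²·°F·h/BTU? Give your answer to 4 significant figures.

0.9736/0.2581 = 3.7722
R_total = 0.62 + 0.9746 + 55.63 + 3.7722 + 0.15 = 61.147 ft²·°F·h/BTU

61.15 ft²·°F·h/BTU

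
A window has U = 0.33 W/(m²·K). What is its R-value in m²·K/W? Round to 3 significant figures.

3.03 m²·K/W

R = 1/U = 1/0.33 = 3.03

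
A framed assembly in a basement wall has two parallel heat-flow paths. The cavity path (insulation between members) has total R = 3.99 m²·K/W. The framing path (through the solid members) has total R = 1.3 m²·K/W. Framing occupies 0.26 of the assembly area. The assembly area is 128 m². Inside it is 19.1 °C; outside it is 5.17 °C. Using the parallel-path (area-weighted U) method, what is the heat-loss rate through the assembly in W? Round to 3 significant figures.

U_eff = 0.74/3.99 + 0.26/1.3 = 0.1855 + 0.2 = 0.3855
R_eff = 1/U_eff = 2.594 m²·K/W
Q = 128 × (19.1 − 5.17) / 2.594 = 687.3 W

687 W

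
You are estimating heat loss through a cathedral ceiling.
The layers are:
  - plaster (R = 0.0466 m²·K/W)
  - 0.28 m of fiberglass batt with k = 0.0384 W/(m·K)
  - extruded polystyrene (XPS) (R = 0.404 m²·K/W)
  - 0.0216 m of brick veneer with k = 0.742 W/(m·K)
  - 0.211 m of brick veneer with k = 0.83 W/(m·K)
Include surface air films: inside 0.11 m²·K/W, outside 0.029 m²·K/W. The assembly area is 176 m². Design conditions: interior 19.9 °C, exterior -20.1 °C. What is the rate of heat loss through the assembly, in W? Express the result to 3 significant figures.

862 W

0.28/0.0384 = 7.292
0.0216/0.742 = 0.02911
0.211/0.83 = 0.2542
R_total = 0.11 + 0.0466 + 7.292 + 0.404 + 0.02911 + 0.2542 + 0.029 = 8.165 m²·K/W
Q = A·ΔT/R = 176 × (19.9 − (-20.1)) / 8.165 = 862.3 W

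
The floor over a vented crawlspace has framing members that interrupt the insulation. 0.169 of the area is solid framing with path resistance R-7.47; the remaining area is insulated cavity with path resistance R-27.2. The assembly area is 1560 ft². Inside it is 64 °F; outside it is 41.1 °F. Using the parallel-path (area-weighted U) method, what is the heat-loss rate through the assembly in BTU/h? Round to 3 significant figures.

1900 BTU/h

U_eff = 0.831/27.2 + 0.169/7.47 = 0.03055 + 0.02262 = 0.05318
R_eff = 1/U_eff = 18.81 ft²·°F·h/BTU
Q = 1560 × (64 − 41.1) / 18.81 = 1900 BTU/h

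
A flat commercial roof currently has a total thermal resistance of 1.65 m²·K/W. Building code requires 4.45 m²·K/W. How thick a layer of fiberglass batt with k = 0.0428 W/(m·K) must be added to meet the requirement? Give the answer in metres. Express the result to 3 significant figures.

0.120 m

ΔR = 4.45 − 1.65 = 2.8 m²·K/W
L = ΔR × k = 2.8 × 0.0428 = 0.1198 m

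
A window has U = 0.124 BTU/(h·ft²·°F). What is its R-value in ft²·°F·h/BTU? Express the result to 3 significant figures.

8.06 ft²·°F·h/BTU

R = 1/U = 1/0.124 = 8.065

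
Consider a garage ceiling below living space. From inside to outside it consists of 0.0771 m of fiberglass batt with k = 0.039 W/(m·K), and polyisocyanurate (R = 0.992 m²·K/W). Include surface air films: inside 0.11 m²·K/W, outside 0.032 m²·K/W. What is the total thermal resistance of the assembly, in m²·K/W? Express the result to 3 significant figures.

0.0771/0.039 = 1.977
R_total = 0.11 + 1.977 + 0.992 + 0.032 = 3.111 m²·K/W

3.11 m²·K/W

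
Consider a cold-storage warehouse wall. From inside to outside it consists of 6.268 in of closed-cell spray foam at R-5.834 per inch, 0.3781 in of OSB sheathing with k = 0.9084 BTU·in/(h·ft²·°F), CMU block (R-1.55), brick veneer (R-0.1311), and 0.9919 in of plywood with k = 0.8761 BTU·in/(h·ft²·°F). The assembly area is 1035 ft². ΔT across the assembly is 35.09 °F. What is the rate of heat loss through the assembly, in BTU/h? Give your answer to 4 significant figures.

912.6 BTU/h

6.268 × 5.834 = 36.568
0.3781/0.9084 = 0.41623
0.9919/0.8761 = 1.1322
R_total = 36.568 + 0.41623 + 1.55 + 0.1311 + 1.1322 = 39.797 ft²·°F·h/BTU
Q = A·ΔT/R = 1035 × 35.09 / 39.797 = 912.58 BTU/h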